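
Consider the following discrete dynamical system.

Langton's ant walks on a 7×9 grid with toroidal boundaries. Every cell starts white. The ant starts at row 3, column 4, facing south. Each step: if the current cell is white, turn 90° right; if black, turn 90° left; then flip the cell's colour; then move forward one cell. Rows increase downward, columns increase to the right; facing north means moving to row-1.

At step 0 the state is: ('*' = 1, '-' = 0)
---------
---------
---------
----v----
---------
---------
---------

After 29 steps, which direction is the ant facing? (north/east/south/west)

[0] ---------
---------
---------
----v----
---------
---------
---------
[1] ---------
---------
---------
---<*----
---------
---------
---------
[2] ---------
---------
---^-----
---**----
---------
---------
---------
[3] ---------
---------
---*>----
---**----
---------
---------
---------
[4] ---------
---------
---**----
---*v----
---------
---------
---------
[5] ---------
---------
---**----
---*->---
---------
---------
---------
[6] ---------
---------
---**----
---*-*---
-----v---
---------
---------
[7] ---------
---------
---**----
---*-*---
----<*---
---------
---------
[8] ---------
---------
---**----
---*^*---
----**---
---------
---------
[9] ---------
---------
---**----
---**>---
----**---
---------
---------
[10] ---------
---------
---**^---
---**----
----**---
---------
---------
[11] ---------
---------
---***>--
---**----
----**---
---------
---------
[12] ---------
---------
---****--
---**-v--
----**---
---------
---------
[13] ---------
---------
---****--
---**<*--
----**---
---------
---------
[14] ---------
---------
---**^*--
---****--
----**---
---------
---------
[15] ---------
---------
---*<-*--
---****--
----**---
---------
---------
[16] ---------
---------
---*--*--
---*v**--
----**---
---------
---------
[17] ---------
---------
---*--*--
---*->*--
----**---
---------
---------
[18] ---------
---------
---*-^*--
---*--*--
----**---
---------
---------
[19] ---------
---------
---*-*>--
---*--*--
----**---
---------
---------
[20] ---------
------^--
---*-*---
---*--*--
----**---
---------
---------
[21] ---------
------*>-
---*-*---
---*--*--
----**---
---------
---------
[22] ---------
------**-
---*-*-v-
---*--*--
----**---
---------
---------
[23] ---------
------**-
---*-*<*-
---*--*--
----**---
---------
---------
[24] ---------
------^*-
---*-***-
---*--*--
----**---
---------
---------
[25] ---------
-----<-*-
---*-***-
---*--*--
----**---
---------
---------
[26] -----^---
-----*-*-
---*-***-
---*--*--
----**---
---------
---------
[27] -----*>--
-----*-*-
---*-***-
---*--*--
----**---
---------
---------
[28] -----**--
-----*v*-
---*-***-
---*--*--
----**---
---------
---------
[29] -----**--
-----<**-
---*-***-
---*--*--
----**---
---------
---------

west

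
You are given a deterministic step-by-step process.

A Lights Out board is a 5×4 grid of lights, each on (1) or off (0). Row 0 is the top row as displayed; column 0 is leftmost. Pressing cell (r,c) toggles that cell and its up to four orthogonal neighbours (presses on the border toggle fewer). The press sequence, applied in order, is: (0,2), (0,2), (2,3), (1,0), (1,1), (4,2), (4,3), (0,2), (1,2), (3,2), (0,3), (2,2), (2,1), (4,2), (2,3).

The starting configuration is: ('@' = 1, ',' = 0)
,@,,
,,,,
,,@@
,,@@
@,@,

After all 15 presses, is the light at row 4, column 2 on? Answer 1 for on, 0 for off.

1

step 0: ,@,,
,,,,
,,@@
,,@@
@,@,
step 1: ,,@@
,,@,
,,@@
,,@@
@,@,
step 2: ,@,,
,,,,
,,@@
,,@@
@,@,
step 3: ,@,,
,,,@
,,,,
,,@,
@,@,
step 4: @@,,
@@,@
@,,,
,,@,
@,@,
step 5: @,,,
,,@@
@@,,
,,@,
@,@,
step 6: @,,,
,,@@
@@,,
,,,,
@@,@
step 7: @,,,
,,@@
@@,,
,,,@
@@@,
step 8: @@@@
,,,@
@@,,
,,,@
@@@,
step 9: @@,@
,@@,
@@@,
,,,@
@@@,
step 10: @@,@
,@@,
@@,,
,@@,
@@,,
step 11: @@@,
,@@@
@@,,
,@@,
@@,,
step 12: @@@,
,@,@
@,@@
,@,,
@@,,
step 13: @@@,
,,,@
,@,@
,,,,
@@,,
step 14: @@@,
,,,@
,@,@
,,@,
@,@@
step 15: @@@,
,,,,
,@@,
,,@@
@,@@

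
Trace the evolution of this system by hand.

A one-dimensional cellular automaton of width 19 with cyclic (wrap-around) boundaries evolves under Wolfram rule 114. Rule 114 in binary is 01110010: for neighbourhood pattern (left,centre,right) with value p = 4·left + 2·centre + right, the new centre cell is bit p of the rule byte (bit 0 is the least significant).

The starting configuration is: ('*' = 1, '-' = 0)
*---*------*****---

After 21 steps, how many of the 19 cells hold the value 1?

step 0: *---*------*****---
step 1: -*-*-*----*----**-*
step 2: *-*-*-*--*-*--*-**-
step 3: -*-*-*-**-*-**-*-**
step 4: *-*-*-*-**-*-**-*-*
step 5: **-*-*-*-**-*-**-*-
step 6: -**-*-*-*-**-*-**-*
step 7: *-**-*-*-*-**-*-**-
step 8: -*-**-*-*-*-**-*-**
step 9: *-*-**-*-*-*-**-*-*
step 10: **-*-**-*-*-*-**-*-
step 11: -**-*-**-*-*-*-**-*
step 12: *-**-*-**-*-*-*-**-
step 13: -*-**-*-**-*-*-*-**
step 14: *-*-**-*-**-*-*-*-*
step 15: **-*-**-*-**-*-*-*-
step 16: -**-*-**-*-**-*-*-*
step 17: *-**-*-**-*-**-*-*-
step 18: -*-**-*-**-*-**-*-*
step 19: *-*-**-*-**-*-**-*-
step 20: -*-*-**-*-**-*-**-*
step 21: *-*-*-**-*-**-*-**-

11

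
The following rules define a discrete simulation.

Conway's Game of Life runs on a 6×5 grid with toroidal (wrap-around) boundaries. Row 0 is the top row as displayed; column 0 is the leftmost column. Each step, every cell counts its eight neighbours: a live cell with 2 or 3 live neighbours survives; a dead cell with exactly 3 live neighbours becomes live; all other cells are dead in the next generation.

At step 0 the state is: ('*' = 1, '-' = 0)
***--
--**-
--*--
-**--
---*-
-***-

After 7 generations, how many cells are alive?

gen 0: ***--
--**-
--*--
-**--
---*-
-***-
gen 1: *---*
---*-
-----
-***-
---*-
*--**
gen 2: *----
----*
---*-
--**-
**---
*--*-
gen 3: *----
----*
--***
-****
**-*-
*----
gen 4: *---*
*---*
-*---
-----
---*-
*----
gen 5: -*---
-*--*
*----
-----
-----
*----
gen 6: -*---
-*---
*----
-----
-----
-----
gen 7: -----
**---
-----
-----
-----
-----

2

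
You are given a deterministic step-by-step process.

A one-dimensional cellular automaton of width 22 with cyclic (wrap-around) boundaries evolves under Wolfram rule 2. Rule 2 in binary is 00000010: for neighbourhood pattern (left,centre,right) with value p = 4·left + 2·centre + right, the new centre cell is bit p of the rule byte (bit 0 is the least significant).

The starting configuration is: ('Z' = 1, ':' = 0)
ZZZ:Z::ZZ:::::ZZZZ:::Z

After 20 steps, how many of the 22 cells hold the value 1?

0) ZZZ:Z::ZZ:::::ZZZZ:::Z
1) ::::::Z::::::Z::::::Z:
2) :::::Z::::::Z::::::Z::
3) ::::Z::::::Z::::::Z:::
4) :::Z::::::Z::::::Z::::
5) ::Z::::::Z::::::Z:::::
6) :Z::::::Z::::::Z::::::
7) Z::::::Z::::::Z:::::::
8) ::::::Z::::::Z:::::::Z
9) :::::Z::::::Z:::::::Z:
10) ::::Z::::::Z:::::::Z::
11) :::Z::::::Z:::::::Z:::
12) ::Z::::::Z:::::::Z::::
13) :Z::::::Z:::::::Z:::::
14) Z::::::Z:::::::Z::::::
15) ::::::Z:::::::Z::::::Z
16) :::::Z:::::::Z::::::Z:
17) ::::Z:::::::Z::::::Z::
18) :::Z:::::::Z::::::Z:::
19) ::Z:::::::Z::::::Z::::
20) :Z:::::::Z::::::Z:::::

3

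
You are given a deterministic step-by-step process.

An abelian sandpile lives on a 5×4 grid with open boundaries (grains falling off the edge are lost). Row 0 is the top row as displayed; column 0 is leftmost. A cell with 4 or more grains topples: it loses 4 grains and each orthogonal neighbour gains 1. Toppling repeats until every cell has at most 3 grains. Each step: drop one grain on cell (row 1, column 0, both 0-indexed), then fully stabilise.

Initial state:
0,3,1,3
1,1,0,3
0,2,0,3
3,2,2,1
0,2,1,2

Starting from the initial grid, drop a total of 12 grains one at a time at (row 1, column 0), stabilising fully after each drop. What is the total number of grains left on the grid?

36

0) 0,3,1,3
1,1,0,3
0,2,0,3
3,2,2,1
0,2,1,2
1) 0,3,1,3
2,1,0,3
0,2,0,3
3,2,2,1
0,2,1,2
2) 0,3,1,3
3,1,0,3
0,2,0,3
3,2,2,1
0,2,1,2
3) 1,3,1,3
0,2,0,3
1,2,0,3
3,2,2,1
0,2,1,2
4) 1,3,1,3
1,2,0,3
1,2,0,3
3,2,2,1
0,2,1,2
5) 1,3,1,3
2,2,0,3
1,2,0,3
3,2,2,1
0,2,1,2
6) 1,3,1,3
3,2,0,3
1,2,0,3
3,2,2,1
0,2,1,2
7) 2,3,1,3
0,3,0,3
2,2,0,3
3,2,2,1
0,2,1,2
8) 2,3,1,3
1,3,0,3
2,2,0,3
3,2,2,1
0,2,1,2
9) 2,3,1,3
2,3,0,3
2,2,0,3
3,2,2,1
0,2,1,2
10) 2,3,1,3
3,3,0,3
2,2,0,3
3,2,2,1
0,2,1,2
11) 0,1,2,3
2,1,1,3
3,3,0,3
3,2,2,1
0,2,1,2
12) 0,1,2,3
3,1,1,3
3,3,0,3
3,2,2,1
0,2,1,2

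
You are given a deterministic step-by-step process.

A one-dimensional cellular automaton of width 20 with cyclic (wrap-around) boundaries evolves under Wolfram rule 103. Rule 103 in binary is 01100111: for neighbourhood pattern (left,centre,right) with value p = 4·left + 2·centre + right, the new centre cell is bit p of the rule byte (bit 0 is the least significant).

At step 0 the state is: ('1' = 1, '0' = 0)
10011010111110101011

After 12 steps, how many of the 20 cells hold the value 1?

10

k=0  10011010111110101011
k=1  10101111000011111100
k=2  11110001011100000101
k=3  00010111100101111110
k=4  11111000101110000010
k=5  00001011110010111111
k=6  01111100010111000001
k=7  10000101111001011111
k=8  10111110001011100000
k=9  11000010111100101111
k=10  01011111000101110000
k=11  11100001011110010111
k=12  00101111100010111000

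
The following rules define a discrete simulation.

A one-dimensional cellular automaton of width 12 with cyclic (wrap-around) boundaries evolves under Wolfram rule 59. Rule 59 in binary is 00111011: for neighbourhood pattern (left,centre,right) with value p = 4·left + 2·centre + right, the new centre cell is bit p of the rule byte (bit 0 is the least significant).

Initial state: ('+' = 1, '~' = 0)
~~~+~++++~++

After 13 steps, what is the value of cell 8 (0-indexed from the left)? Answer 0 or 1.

k=0  ~~~+~++++~++
k=1  +++~++~~~++~
k=2  +~~++~++++~+
k=3  ~+++~++~~~++
k=4  ++~~++~++++~
k=5  +~+++~++~~~+
k=6  ~++~~++~++++
k=7  ++~+++~++~~~
k=8  +~++~~++~+++
k=9  ~++~+++~++~~
k=10  ++~++~~++~++
k=11  ~~++~+++~++~
k=12  +++~++~~++~+
k=13  ~~~++~+++~++

1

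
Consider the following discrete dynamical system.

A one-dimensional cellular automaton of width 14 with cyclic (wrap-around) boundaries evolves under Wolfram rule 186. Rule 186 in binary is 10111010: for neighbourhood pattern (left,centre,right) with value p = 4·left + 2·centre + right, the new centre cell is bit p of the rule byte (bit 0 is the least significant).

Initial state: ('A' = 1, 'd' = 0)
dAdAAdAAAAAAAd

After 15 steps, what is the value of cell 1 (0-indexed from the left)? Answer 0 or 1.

0

0) dAdAAdAAAAAAAd
1) AdAAdAAAAAAAdA
2) dAAdAAAAAAAdAA
3) AAdAAAAAAAdAAd
4) AdAAAAAAAdAAdA
5) dAAAAAAAdAAdAA
6) AAAAAAAdAAdAAd
7) AAAAAAdAAdAAdA
8) AAAAAdAAdAAdAA
9) AAAAdAAdAAdAAA
10) AAAdAAdAAdAAAA
11) AAdAAdAAdAAAAA
12) AdAAdAAdAAAAAA
13) dAAdAAdAAAAAAA
14) AAdAAdAAAAAAAd
15) AdAAdAAAAAAAdA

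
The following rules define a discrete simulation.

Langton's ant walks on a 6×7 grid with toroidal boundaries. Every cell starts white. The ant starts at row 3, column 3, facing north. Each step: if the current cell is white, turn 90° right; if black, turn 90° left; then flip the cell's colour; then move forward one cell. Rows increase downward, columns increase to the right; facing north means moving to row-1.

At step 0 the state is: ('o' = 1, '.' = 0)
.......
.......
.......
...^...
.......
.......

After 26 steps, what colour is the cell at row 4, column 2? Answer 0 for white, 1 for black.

step 0: .......
.......
.......
...^...
.......
.......
step 1: .......
.......
.......
...o>..
.......
.......
step 2: .......
.......
.......
...oo..
....v..
.......
step 3: .......
.......
.......
...oo..
...<o..
.......
step 4: .......
.......
.......
...^o..
...oo..
.......
step 5: .......
.......
.......
..<.o..
...oo..
.......
step 6: .......
.......
..^....
..o.o..
...oo..
.......
step 7: .......
.......
..o>...
..o.o..
...oo..
.......
step 8: .......
.......
..oo...
..ovo..
...oo..
.......
step 9: .......
.......
..oo...
..<oo..
...oo..
.......
step 10: .......
.......
..oo...
...oo..
..voo..
.......
step 11: .......
.......
..oo...
...oo..
.<ooo..
.......
step 12: .......
.......
..oo...
.^.oo..
.oooo..
.......
step 13: .......
.......
..oo...
.o>oo..
.oooo..
.......
step 14: .......
.......
..oo...
.oooo..
.ovoo..
.......
step 15: .......
.......
..oo...
.oooo..
.o.>o..
.......
step 16: .......
.......
..oo...
.oo^o..
.o..o..
.......
step 17: .......
.......
..oo...
.o<.o..
.o..o..
.......
step 18: .......
.......
..oo...
.o..o..
.ov.o..
.......
step 19: .......
.......
..oo...
.o..o..
.<o.o..
.......
step 20: .......
.......
..oo...
.o..o..
..o.o..
.v.....
step 21: .......
.......
..oo...
.o..o..
..o.o..
<o.....
step 22: .......
.......
..oo...
.o..o..
^.o.o..
oo.....
step 23: .......
.......
..oo...
.o..o..
o>o.o..
oo.....
step 24: .......
.......
..oo...
.o..o..
ooo.o..
ov.....
step 25: .......
.......
..oo...
.o..o..
ooo.o..
o.>....
step 26: ..v....
.......
..oo...
.o..o..
ooo.o..
o.o....

1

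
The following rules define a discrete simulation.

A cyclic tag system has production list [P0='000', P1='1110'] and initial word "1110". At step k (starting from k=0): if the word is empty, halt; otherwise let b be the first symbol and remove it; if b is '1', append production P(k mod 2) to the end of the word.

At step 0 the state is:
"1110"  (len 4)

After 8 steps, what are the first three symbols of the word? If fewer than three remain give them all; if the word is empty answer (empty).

step 0: "1110"  (len 4)
step 1: "110000"  (len 6)
step 2: "100001110"  (len 9)
step 3: "00001110000"  (len 11)
step 4: "0001110000"  (len 10)
step 5: "001110000"  (len 9)
step 6: "01110000"  (len 8)
step 7: "1110000"  (len 7)
step 8: "1100001110"  (len 10)

110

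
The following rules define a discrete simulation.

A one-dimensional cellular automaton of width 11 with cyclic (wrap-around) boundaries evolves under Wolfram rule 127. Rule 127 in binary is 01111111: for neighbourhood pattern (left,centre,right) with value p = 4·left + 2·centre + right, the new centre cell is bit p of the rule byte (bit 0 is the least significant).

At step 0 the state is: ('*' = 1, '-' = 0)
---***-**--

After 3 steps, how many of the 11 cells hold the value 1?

10

gen 0: ---***-**--
gen 1: ****-******
gen 2: ---***-----
gen 3: ****-******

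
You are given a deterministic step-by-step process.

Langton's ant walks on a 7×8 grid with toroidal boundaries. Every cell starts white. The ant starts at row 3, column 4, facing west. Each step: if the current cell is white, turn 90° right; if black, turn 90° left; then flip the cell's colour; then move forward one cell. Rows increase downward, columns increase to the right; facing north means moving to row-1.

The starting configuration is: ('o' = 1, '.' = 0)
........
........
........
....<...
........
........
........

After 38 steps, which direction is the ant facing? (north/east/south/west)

0) ........
........
........
....<...
........
........
........
1) ........
........
....^...
....o...
........
........
........
2) ........
........
....o>..
....o...
........
........
........
3) ........
........
....oo..
....ov..
........
........
........
4) ........
........
....oo..
....<o..
........
........
........
5) ........
........
....oo..
.....o..
....v...
........
........
6) ........
........
....oo..
.....o..
...<o...
........
........
7) ........
........
....oo..
...^.o..
...oo...
........
........
8) ........
........
....oo..
...o>o..
...oo...
........
........
9) ........
........
....oo..
...ooo..
...ov...
........
........
10) ........
........
....oo..
...ooo..
...o.>..
........
........
11) ........
........
....oo..
...ooo..
...o.o..
.....v..
........
12) ........
........
....oo..
...ooo..
...o.o..
....<o..
........
13) ........
........
....oo..
...ooo..
...o^o..
....oo..
........
14) ........
........
....oo..
...ooo..
...oo>..
....oo..
........
15) ........
........
....oo..
...oo^..
...oo...
....oo..
........
16) ........
........
....oo..
...o<...
...oo...
....oo..
........
17) ........
........
....oo..
...o....
...ov...
....oo..
........
18) ........
........
....oo..
...o....
...o.>..
....oo..
........
19) ........
........
....oo..
...o....
...o.o..
....ov..
........
20) ........
........
....oo..
...o....
...o.o..
....o.>.
........
21) ........
........
....oo..
...o....
...o.o..
....o.o.
......v.
22) ........
........
....oo..
...o....
...o.o..
....o.o.
.....<o.
23) ........
........
....oo..
...o....
...o.o..
....o^o.
.....oo.
24) ........
........
....oo..
...o....
...o.o..
....oo>.
.....oo.
25) ........
........
....oo..
...o....
...o.o^.
....oo..
.....oo.
26) ........
........
....oo..
...o....
...o.oo>
....oo..
.....oo.
27) ........
........
....oo..
...o....
...o.ooo
....oo.v
.....oo.
28) ........
........
....oo..
...o....
...o.ooo
....oo<o
.....oo.
29) ........
........
....oo..
...o....
...o.o^o
....oooo
.....oo.
30) ........
........
....oo..
...o....
...o.<.o
....oooo
.....oo.
31) ........
........
....oo..
...o....
...o...o
....ovoo
.....oo.
32) ........
........
....oo..
...o....
...o...o
....o.>o
.....oo.
33) ........
........
....oo..
...o....
...o..^o
....o..o
.....oo.
34) ........
........
....oo..
...o....
...o..o>
....o..o
.....oo.
35) ........
........
....oo..
...o...^
...o..o.
....o..o
.....oo.
36) ........
........
....oo..
>..o...o
...o..o.
....o..o
.....oo.
37) ........
........
....oo..
o..o...o
v..o..o.
....o..o
.....oo.
38) ........
........
....oo..
o..o...o
o..o..o<
....o..o
.....oo.

west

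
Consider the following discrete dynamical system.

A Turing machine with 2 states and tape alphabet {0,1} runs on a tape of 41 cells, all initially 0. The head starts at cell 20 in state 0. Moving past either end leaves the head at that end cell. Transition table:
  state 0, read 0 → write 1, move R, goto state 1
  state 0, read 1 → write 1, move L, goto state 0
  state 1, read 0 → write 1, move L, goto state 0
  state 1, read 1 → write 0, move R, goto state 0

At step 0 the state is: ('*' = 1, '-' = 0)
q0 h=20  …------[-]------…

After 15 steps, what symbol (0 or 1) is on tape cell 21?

1

[0] q0 h=20  …------[-]------…
[1] q1 h=21  …-----*[-]------…
[2] q0 h=20  …------[*]*-----…
[3] q0 h=19  …------[-]**----…
[4] q1 h=20  …-----*[*]*-----…
[5] q0 h=21  …----*-[*]------…
[6] q0 h=20  …-----*[-]*-----…
[7] q1 h=21  …----**[*]------…
[8] q0 h=22  …---**-[-]------…
[9] q1 h=23  …--**-*[-]------…
[10] q0 h=22  …---**-[*]*-----…
[11] q0 h=21  …----**[-]**----…
[12] q1 h=22  …---***[*]*-----…
[13] q0 h=23  …--***-[*]------…
[14] q0 h=22  …---***[-]*-----…
[15] q1 h=23  …--****[*]------…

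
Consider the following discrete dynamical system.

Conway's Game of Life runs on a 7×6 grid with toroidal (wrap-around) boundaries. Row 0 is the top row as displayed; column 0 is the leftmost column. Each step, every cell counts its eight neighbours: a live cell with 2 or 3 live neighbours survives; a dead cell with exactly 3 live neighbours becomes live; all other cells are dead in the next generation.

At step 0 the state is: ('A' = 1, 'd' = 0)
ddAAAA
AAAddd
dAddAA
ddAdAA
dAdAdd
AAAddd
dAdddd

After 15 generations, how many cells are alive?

gen 0: ddAAAA
AAAddd
dAddAA
ddAdAA
dAdAdd
AAAddd
dAdddd
gen 1: dddAAA
dddddd
ddddAd
dAAddA
dddAAA
Addddd
ddddAA
gen 2: dddAdA
dddAdA
dddddd
AdAddA
dAAAAA
AddAdd
AddAdd
gen 3: AdAAdA
dddddd
AdddAA
AdAddA
dddddd
Addddd
AdAAdA
gen 4: AdAAdA
dAdAdd
AAddAd
AAddAd
AAdddA
AAdddA
ddAAdd
gen 5: Addddd
dddAdd
dddAAd
ddAdAd
ddAdAd
ddddAA
dddAdd
gen 6: dddddd
dddAAd
ddAdAd
ddAdAA
ddddAd
ddddAA
ddddAA
gen 7: dddAdA
dddAAd
ddAddd
ddddAA
dddddd
dddAdd
ddddAA
gen 8: dddAdA
ddAAAd
dddddA
dddddd
ddddAd
ddddAd
dddAdA
gen 9: dddddA
ddAAdA
dddAAd
dddddd
dddddd
dddAAA
dddAdA
gen 10: AdAAdA
ddAAdA
ddAAAd
dddddd
ddddAd
dddAdA
AddAdA
gen 11: dddddd
AddddA
ddAdAd
ddddAd
ddddAd
AddAdA
dAdAdd
gen 12: Addddd
dddddA
dddAAd
ddddAA
dddAAd
AdAAdA
AdAdAd
gen 13: AAdddd
ddddAA
dddAdd
dddddA
AdAddd
AdAddd
AdAdAd
gen 14: AAdAAd
AdddAA
dddddA
dddddd
AddddA
AdAddd
AdAAdd
gen 15: dddddd
dAdAdd
AdddAA
AddddA
AAdddA
AdAAdd
AdddAd

15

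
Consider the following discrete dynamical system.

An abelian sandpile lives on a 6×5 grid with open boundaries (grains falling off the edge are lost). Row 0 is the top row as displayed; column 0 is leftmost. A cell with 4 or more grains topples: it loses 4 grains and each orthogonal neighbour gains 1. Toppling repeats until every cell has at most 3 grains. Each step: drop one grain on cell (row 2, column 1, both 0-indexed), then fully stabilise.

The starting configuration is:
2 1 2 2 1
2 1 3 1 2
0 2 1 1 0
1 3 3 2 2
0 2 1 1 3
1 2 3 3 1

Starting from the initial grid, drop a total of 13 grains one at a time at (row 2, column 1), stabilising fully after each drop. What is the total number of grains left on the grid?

59

[0] 2 1 2 2 1
2 1 3 1 2
0 2 1 1 0
1 3 3 2 2
0 2 1 1 3
1 2 3 3 1
[1] 2 1 2 2 1
2 1 3 1 2
0 3 1 1 0
1 3 3 2 2
0 2 1 1 3
1 2 3 3 1
[2] 2 1 2 2 1
2 2 3 1 2
1 1 3 1 0
2 1 0 3 2
0 3 2 1 3
1 2 3 3 1
[3] 2 1 2 2 1
2 2 3 1 2
1 2 3 1 0
2 1 0 3 2
0 3 2 1 3
1 2 3 3 1
[4] 2 1 2 2 1
2 2 3 1 2
1 3 3 1 0
2 1 0 3 2
0 3 2 1 3
1 2 3 3 1
[5] 2 2 3 2 1
3 0 1 2 2
2 2 1 2 0
2 2 1 3 2
0 3 2 1 3
1 2 3 3 1
[6] 2 2 3 2 1
3 0 1 2 2
2 3 1 2 0
2 2 1 3 2
0 3 2 1 3
1 2 3 3 1
[7] 2 2 3 2 1
3 1 1 2 2
3 0 2 2 0
2 3 1 3 2
0 3 2 1 3
1 2 3 3 1
[8] 2 2 3 2 1
3 1 1 2 2
3 1 2 2 0
2 3 1 3 2
0 3 2 1 3
1 2 3 3 1
[9] 2 2 3 2 1
3 1 1 2 2
3 2 2 2 0
2 3 1 3 2
0 3 2 1 3
1 2 3 3 1
[10] 2 2 3 2 1
3 1 1 2 2
3 3 2 2 0
2 3 1 3 2
0 3 2 1 3
1 2 3 3 1
[11] 3 2 3 2 1
0 3 1 2 2
2 2 3 2 0
0 2 2 3 2
2 0 3 1 3
1 3 3 3 1
[12] 3 2 3 2 1
0 3 1 2 2
2 3 3 2 0
0 2 2 3 2
2 0 3 1 3
1 3 3 3 1
[13] 3 3 3 2 1
1 0 3 2 2
3 2 0 3 0
0 3 3 3 2
2 0 3 1 3
1 3 3 3 1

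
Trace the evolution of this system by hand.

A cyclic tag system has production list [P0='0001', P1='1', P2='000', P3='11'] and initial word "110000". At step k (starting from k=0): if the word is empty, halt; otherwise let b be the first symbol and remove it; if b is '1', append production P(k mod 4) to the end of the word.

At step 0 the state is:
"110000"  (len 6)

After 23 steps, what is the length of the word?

0) "110000"  (len 6)
1) "100000001"  (len 9)
2) "000000011"  (len 9)
3) "00000011"  (len 8)
4) "0000011"  (len 7)
5) "000011"  (len 6)
6) "00011"  (len 5)
7) "0011"  (len 4)
8) "011"  (len 3)
9) "11"  (len 2)
10) "11"  (len 2)
11) "1000"  (len 4)
12) "00011"  (len 5)
13) "0011"  (len 4)
14) "011"  (len 3)
15) "11"  (len 2)
16) "111"  (len 3)
17) "110001"  (len 6)
18) "100011"  (len 6)
19) "00011000"  (len 8)
20) "0011000"  (len 7)
21) "011000"  (len 6)
22) "11000"  (len 5)
23) "1000000"  (len 7)

7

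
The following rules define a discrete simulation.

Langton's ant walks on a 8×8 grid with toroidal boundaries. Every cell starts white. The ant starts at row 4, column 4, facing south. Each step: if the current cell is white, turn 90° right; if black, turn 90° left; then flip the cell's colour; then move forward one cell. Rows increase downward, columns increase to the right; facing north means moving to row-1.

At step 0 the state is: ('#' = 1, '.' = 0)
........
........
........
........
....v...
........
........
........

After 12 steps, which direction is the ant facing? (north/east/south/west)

0) ........
........
........
........
....v...
........
........
........
1) ........
........
........
........
...<#...
........
........
........
2) ........
........
........
...^....
...##...
........
........
........
3) ........
........
........
...#>...
...##...
........
........
........
4) ........
........
........
...##...
...#v...
........
........
........
5) ........
........
........
...##...
...#.>..
........
........
........
6) ........
........
........
...##...
...#.#..
.....v..
........
........
7) ........
........
........
...##...
...#.#..
....<#..
........
........
8) ........
........
........
...##...
...#^#..
....##..
........
........
9) ........
........
........
...##...
...##>..
....##..
........
........
10) ........
........
........
...##^..
...##...
....##..
........
........
11) ........
........
........
...###>.
...##...
....##..
........
........
12) ........
........
........
...####.
...##.v.
....##..
........
........

south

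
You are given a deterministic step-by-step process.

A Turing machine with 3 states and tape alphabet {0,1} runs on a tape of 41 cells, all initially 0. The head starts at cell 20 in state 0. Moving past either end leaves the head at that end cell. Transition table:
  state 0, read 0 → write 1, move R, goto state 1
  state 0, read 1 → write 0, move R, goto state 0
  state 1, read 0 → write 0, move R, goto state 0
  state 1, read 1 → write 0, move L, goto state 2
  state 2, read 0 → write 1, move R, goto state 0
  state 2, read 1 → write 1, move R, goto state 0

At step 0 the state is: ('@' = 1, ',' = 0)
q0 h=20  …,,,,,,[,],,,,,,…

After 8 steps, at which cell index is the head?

28

t=0: q0 h=20  …,,,,,,[,],,,,,,…
t=1: q1 h=21  …,,,,,@[,],,,,,,…
t=2: q0 h=22  …,,,,@,[,],,,,,,…
t=3: q1 h=23  …,,,@,@[,],,,,,,…
t=4: q0 h=24  …,,@,@,[,],,,,,,…
t=5: q1 h=25  …,@,@,@[,],,,,,,…
t=6: q0 h=26  …@,@,@,[,],,,,,,…
t=7: q1 h=27  …,@,@,@[,],,,,,,…
t=8: q0 h=28  …@,@,@,[,],,,,,,…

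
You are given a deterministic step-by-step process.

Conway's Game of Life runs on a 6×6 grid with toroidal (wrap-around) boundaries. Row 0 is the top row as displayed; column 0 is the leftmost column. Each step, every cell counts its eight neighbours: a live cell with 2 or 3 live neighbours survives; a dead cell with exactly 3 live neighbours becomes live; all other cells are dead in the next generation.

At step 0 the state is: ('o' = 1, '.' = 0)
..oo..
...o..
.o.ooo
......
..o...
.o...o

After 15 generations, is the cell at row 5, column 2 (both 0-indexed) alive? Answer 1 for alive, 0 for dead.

step 0: ..oo..
...o..
.o.ooo
......
..o...
.o...o
step 1: ..ooo.
......
..ooo.
..ooo.
......
.o.o..
step 2: ..ooo.
......
..o.o.
..o.o.
....o.
...oo.
step 3: ..o.o.
..o.o.
......
....oo
....oo
..o..o
step 4: .oo.oo
......
...ooo
....oo
o..o..
.....o
step 5: o...oo
o.o...
...o.o
o.....
o.....
.ooo.o
step 6: ....o.
oo.o..
oo...o
o....o
o.o..o
.ooo..
step 7: o...o.
.oo.o.
..o.o.
....o.
..oooo
oooooo
step 8: ......
.oo.o.
.oo.oo
..o...
......
......
step 9: ......
ooo.oo
o...oo
.ooo..
......
......
step 10: oo...o
.o.oo.
......
oooooo
..o...
......
step 11: ooo.oo
.oo.oo
......
oooooo
o.o.oo
oo....
step 12: ....o.
..o.o.
......
..o...
......
......
step 13: ...o..
...o..
...o..
......
......
......
step 14: ......
..ooo.
......
......
......
......
step 15: ...o..
...o..
...o..
......
......
......

0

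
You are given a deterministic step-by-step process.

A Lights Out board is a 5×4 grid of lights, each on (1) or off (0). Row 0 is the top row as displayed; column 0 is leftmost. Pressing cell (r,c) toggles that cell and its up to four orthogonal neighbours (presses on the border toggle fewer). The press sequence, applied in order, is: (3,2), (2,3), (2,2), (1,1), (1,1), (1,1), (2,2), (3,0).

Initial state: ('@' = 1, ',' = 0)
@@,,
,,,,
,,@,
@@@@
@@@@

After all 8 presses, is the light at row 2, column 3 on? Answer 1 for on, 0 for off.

step 0: @@,,
,,,,
,,@,
@@@@
@@@@
step 1: @@,,
,,,,
,,,,
@,,,
@@,@
step 2: @@,,
,,,@
,,@@
@,,@
@@,@
step 3: @@,,
,,@@
,@,,
@,@@
@@,@
step 4: @,,,
@@,@
,,,,
@,@@
@@,@
step 5: @@,,
,,@@
,@,,
@,@@
@@,@
step 6: @,,,
@@,@
,,,,
@,@@
@@,@
step 7: @,,,
@@@@
,@@@
@,,@
@@,@
step 8: @,,,
@@@@
@@@@
,@,@
,@,@

1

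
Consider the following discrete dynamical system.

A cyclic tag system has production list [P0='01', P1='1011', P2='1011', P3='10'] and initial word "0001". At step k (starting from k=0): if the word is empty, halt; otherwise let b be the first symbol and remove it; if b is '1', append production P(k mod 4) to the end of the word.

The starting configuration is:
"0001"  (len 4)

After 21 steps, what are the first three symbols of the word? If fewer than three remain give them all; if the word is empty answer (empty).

step 0: "0001"  (len 4)
step 1: "001"  (len 3)
step 2: "01"  (len 2)
step 3: "1"  (len 1)
step 4: "10"  (len 2)
step 5: "001"  (len 3)
step 6: "01"  (len 2)
step 7: "1"  (len 1)
step 8: "10"  (len 2)
step 9: "001"  (len 3)
step 10: "01"  (len 2)
step 11: "1"  (len 1)
step 12: "10"  (len 2)
step 13: "001"  (len 3)
step 14: "01"  (len 2)
step 15: "1"  (len 1)
step 16: "10"  (len 2)
step 17: "001"  (len 3)
step 18: "01"  (len 2)
step 19: "1"  (len 1)
step 20: "10"  (len 2)
step 21: "001"  (len 3)

001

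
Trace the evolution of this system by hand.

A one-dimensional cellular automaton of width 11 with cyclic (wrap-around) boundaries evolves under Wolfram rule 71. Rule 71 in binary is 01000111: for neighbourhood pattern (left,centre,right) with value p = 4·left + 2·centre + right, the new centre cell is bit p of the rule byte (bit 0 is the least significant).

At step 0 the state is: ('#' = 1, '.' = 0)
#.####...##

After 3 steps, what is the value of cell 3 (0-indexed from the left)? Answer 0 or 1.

0

[0] #.####...##
[1] #....#.##..
[2] #.####..#.#
[3] #....#.##..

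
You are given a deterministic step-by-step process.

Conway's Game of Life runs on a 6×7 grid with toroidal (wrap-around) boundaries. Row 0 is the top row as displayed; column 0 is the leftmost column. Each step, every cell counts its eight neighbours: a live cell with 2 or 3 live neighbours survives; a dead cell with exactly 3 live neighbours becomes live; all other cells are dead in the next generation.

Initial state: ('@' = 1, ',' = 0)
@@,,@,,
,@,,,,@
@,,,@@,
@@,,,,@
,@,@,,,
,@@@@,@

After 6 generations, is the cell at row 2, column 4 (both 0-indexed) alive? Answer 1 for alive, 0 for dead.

1

gen 0: @@,,@,,
,@,,,,@
@,,,@@,
@@,,,,@
,@,@,,,
,@@@@,@
gen 1: ,,,,@,@
,@,,@,@
,,,,,@,
,@@,@@@
,,,@@@@
,,,,@@,
gen 2: @,,@@,@
@,,,@,@
,@@@,,,
@,@,,,,
@,@,,,,
,,,,,,,
gen 3: @,,@@,@
,,,,@,@
,,@@,,@
@,,,,,,
,,,,,,,
@@,@,,@
gen 4: ,@@@@,,
,,@,@,@
@,,@,@@
,,,,,,,
,@,,,,@
,@@@@@@
gen 5: ,,,,,,@
,,,,,,@
@,,@@@@
,,,,,@,
,@,@@,@
,,,,,,@
gen 6: @,,,,@@
,,,,@,,
@,,,@,,
,,@,,,,
@,,,@,@
,,,,,,@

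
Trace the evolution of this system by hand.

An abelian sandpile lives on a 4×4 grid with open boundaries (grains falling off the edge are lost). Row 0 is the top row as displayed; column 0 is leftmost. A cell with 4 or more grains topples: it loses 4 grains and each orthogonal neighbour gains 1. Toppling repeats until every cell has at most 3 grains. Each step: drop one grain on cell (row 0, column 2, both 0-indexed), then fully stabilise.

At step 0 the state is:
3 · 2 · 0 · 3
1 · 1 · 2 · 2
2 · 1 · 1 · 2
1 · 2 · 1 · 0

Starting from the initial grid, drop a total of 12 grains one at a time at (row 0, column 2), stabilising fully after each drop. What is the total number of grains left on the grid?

27

[0] 3 · 2 · 0 · 3
1 · 1 · 2 · 2
2 · 1 · 1 · 2
1 · 2 · 1 · 0
[1] 3 · 2 · 1 · 3
1 · 1 · 2 · 2
2 · 1 · 1 · 2
1 · 2 · 1 · 0
[2] 3 · 2 · 2 · 3
1 · 1 · 2 · 2
2 · 1 · 1 · 2
1 · 2 · 1 · 0
[3] 3 · 2 · 3 · 3
1 · 1 · 2 · 2
2 · 1 · 1 · 2
1 · 2 · 1 · 0
[4] 3 · 3 · 1 · 0
1 · 1 · 3 · 3
2 · 1 · 1 · 2
1 · 2 · 1 · 0
[5] 3 · 3 · 2 · 0
1 · 1 · 3 · 3
2 · 1 · 1 · 2
1 · 2 · 1 · 0
[6] 3 · 3 · 3 · 0
1 · 1 · 3 · 3
2 · 1 · 1 · 2
1 · 2 · 1 · 0
[7] 0 · 1 · 2 · 2
2 · 3 · 1 · 0
2 · 1 · 2 · 3
1 · 2 · 1 · 0
[8] 0 · 1 · 3 · 2
2 · 3 · 1 · 0
2 · 1 · 2 · 3
1 · 2 · 1 · 0
[9] 0 · 2 · 0 · 3
2 · 3 · 2 · 0
2 · 1 · 2 · 3
1 · 2 · 1 · 0
[10] 0 · 2 · 1 · 3
2 · 3 · 2 · 0
2 · 1 · 2 · 3
1 · 2 · 1 · 0
[11] 0 · 2 · 2 · 3
2 · 3 · 2 · 0
2 · 1 · 2 · 3
1 · 2 · 1 · 0
[12] 0 · 2 · 3 · 3
2 · 3 · 2 · 0
2 · 1 · 2 · 3
1 · 2 · 1 · 0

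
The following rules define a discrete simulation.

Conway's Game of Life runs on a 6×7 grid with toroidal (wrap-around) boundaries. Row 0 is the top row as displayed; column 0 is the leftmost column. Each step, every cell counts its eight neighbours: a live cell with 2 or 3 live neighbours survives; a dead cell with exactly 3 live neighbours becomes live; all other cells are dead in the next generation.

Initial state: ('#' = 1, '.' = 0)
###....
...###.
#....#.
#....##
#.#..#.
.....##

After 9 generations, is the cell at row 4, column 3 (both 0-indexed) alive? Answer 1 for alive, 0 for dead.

[0] ###....
...###.
#....#.
#....##
#.#..#.
.....##
[1] ####...
#.####.
#......
#...##.
##..#..
..#..#.
[2] #....#.
#...#..
#......
#...##.
##.##..
....#.#
[3] #...##.
##.....
##..##.
#..###.
##.#...
.#.##.#
[4] ..####.
.......
..##.#.
...#.#.
.#.....
.#.#..#
[5] ..####.
.....#.
..##...
...#...
#...#..
##.#.#.
[6] .###.#.
.....#.
..###..
..###..
#####.#
##...#.
[7] ###..#.
.#...#.
..#..#.
#......
......#
.....#.
[8] ###.##.
#...##.
.#....#
......#
......#
##...#.
[9] ..##...
..###..
......#
.....##
.....##
..#.##.

0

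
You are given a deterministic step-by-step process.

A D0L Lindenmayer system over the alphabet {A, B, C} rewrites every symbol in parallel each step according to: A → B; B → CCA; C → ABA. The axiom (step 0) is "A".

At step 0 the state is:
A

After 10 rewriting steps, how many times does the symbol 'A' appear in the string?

657

k=0  A
k=1  B
k=2  CCA
k=3  ABAABAB
k=4  BCCABBCCABCCA
k=5  CCAABAABABCCACCAABAABABCCAABAABAB
k=6  ABAABABBCCABBCCABCCAABAABABABAABABBCCABBCCABCCAABAABABBCCABBCCABCCA
k=7  BCCABBCCABCCACCAABAABABCCACCAABAABABCCAABAABABBCCABBCCABCC…ABCCAABAABABBCCABBCCABCCACCAABAABABCCACCAABAABABCCAABAABAB  (len 151)
k=8  CCAABAABABCCACCAABAABABCCAABAABABABAABABBCCABBCCABCCAABAAB…CABBCCABCCAABAABABABAABABBCCABBCCABCCAABAABABBCCABBCCABCCA  (len 333)
k=9  ABAABABBCCABBCCABCCAABAABABABAABABBCCABBCCABCCAABAABABBCCA…ABCCAABAABABBCCABBCCABCCACCAABAABABCCACCAABAABABCCAABAABAB  (len 721)
k=10  BCCABBCCABCCACCAABAABABCCACCAABAABABCCAABAABABBCCABBCCABCC…CABBCCABCCAABAABABABAABABBCCABBCCABCCAABAABABBCCABBCCABCCA  (len 1603)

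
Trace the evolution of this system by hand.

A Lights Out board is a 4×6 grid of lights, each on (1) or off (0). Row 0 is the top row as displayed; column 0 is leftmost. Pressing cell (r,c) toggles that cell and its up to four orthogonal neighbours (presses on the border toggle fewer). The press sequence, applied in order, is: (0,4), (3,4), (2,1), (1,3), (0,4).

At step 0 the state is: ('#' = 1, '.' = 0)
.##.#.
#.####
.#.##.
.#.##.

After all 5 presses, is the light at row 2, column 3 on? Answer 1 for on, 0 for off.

t=0: .##.#.
#.####
.#.##.
.#.##.
t=1: .###.#
#.##.#
.#.##.
.#.##.
t=2: .###.#
#.##.#
.#.#..
.#...#
t=3: .###.#
####.#
#.##..
.....#
t=4: .##..#
##..##
#.#...
.....#
t=5: .####.
##...#
#.#...
.....#

0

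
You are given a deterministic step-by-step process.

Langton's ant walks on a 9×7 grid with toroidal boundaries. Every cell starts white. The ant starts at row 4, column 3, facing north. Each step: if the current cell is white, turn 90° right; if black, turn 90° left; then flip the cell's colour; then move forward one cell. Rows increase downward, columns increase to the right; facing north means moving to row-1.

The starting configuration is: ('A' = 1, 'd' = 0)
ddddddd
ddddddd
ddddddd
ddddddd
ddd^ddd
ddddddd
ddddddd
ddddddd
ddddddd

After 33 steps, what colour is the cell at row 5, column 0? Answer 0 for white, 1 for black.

[0] ddddddd
ddddddd
ddddddd
ddddddd
ddd^ddd
ddddddd
ddddddd
ddddddd
ddddddd
[1] ddddddd
ddddddd
ddddddd
ddddddd
dddA>dd
ddddddd
ddddddd
ddddddd
ddddddd
[2] ddddddd
ddddddd
ddddddd
ddddddd
dddAAdd
ddddvdd
ddddddd
ddddddd
ddddddd
[3] ddddddd
ddddddd
ddddddd
ddddddd
dddAAdd
ddd<Add
ddddddd
ddddddd
ddddddd
[4] ddddddd
ddddddd
ddddddd
ddddddd
ddd^Add
dddAAdd
ddddddd
ddddddd
ddddddd
[5] ddddddd
ddddddd
ddddddd
ddddddd
dd<dAdd
dddAAdd
ddddddd
ddddddd
ddddddd
[6] ddddddd
ddddddd
ddddddd
dd^dddd
ddAdAdd
dddAAdd
ddddddd
ddddddd
ddddddd
[7] ddddddd
ddddddd
ddddddd
ddA>ddd
ddAdAdd
dddAAdd
ddddddd
ddddddd
ddddddd
[8] ddddddd
ddddddd
ddddddd
ddAAddd
ddAvAdd
dddAAdd
ddddddd
ddddddd
ddddddd
[9] ddddddd
ddddddd
ddddddd
ddAAddd
dd<AAdd
dddAAdd
ddddddd
ddddddd
ddddddd
[10] ddddddd
ddddddd
ddddddd
ddAAddd
dddAAdd
ddvAAdd
ddddddd
ddddddd
ddddddd
[11] ddddddd
ddddddd
ddddddd
ddAAddd
dddAAdd
d<AAAdd
ddddddd
ddddddd
ddddddd
[12] ddddddd
ddddddd
ddddddd
ddAAddd
d^dAAdd
dAAAAdd
ddddddd
ddddddd
ddddddd
[13] ddddddd
ddddddd
ddddddd
ddAAddd
dA>AAdd
dAAAAdd
ddddddd
ddddddd
ddddddd
[14] ddddddd
ddddddd
ddddddd
ddAAddd
dAAAAdd
dAvAAdd
ddddddd
ddddddd
ddddddd
[15] ddddddd
ddddddd
ddddddd
ddAAddd
dAAAAdd
dAd>Add
ddddddd
ddddddd
ddddddd
[16] ddddddd
ddddddd
ddddddd
ddAAddd
dAA^Add
dAddAdd
ddddddd
ddddddd
ddddddd
[17] ddddddd
ddddddd
ddddddd
ddAAddd
dA<dAdd
dAddAdd
ddddddd
ddddddd
ddddddd
[18] ddddddd
ddddddd
ddddddd
ddAAddd
dAddAdd
dAvdAdd
ddddddd
ddddddd
ddddddd
[19] ddddddd
ddddddd
ddddddd
ddAAddd
dAddAdd
d<AdAdd
ddddddd
ddddddd
ddddddd
[20] ddddddd
ddddddd
ddddddd
ddAAddd
dAddAdd
ddAdAdd
dvddddd
ddddddd
ddddddd
[21] ddddddd
ddddddd
ddddddd
ddAAddd
dAddAdd
ddAdAdd
<Addddd
ddddddd
ddddddd
[22] ddddddd
ddddddd
ddddddd
ddAAddd
dAddAdd
^dAdAdd
AAddddd
ddddddd
ddddddd
[23] ddddddd
ddddddd
ddddddd
ddAAddd
dAddAdd
A>AdAdd
AAddddd
ddddddd
ddddddd
[24] ddddddd
ddddddd
ddddddd
ddAAddd
dAddAdd
AAAdAdd
Avddddd
ddddddd
ddddddd
[25] ddddddd
ddddddd
ddddddd
ddAAddd
dAddAdd
AAAdAdd
Ad>dddd
ddddddd
ddddddd
[26] ddddddd
ddddddd
ddddddd
ddAAddd
dAddAdd
AAAdAdd
AdAdddd
ddvdddd
ddddddd
[27] ddddddd
ddddddd
ddddddd
ddAAddd
dAddAdd
AAAdAdd
AdAdddd
d<Adddd
ddddddd
[28] ddddddd
ddddddd
ddddddd
ddAAddd
dAddAdd
AAAdAdd
A^Adddd
dAAdddd
ddddddd
[29] ddddddd
ddddddd
ddddddd
ddAAddd
dAddAdd
AAAdAdd
AA>dddd
dAAdddd
ddddddd
[30] ddddddd
ddddddd
ddddddd
ddAAddd
dAddAdd
AA^dAdd
AAddddd
dAAdddd
ddddddd
[31] ddddddd
ddddddd
ddddddd
ddAAddd
dAddAdd
A<ddAdd
AAddddd
dAAdddd
ddddddd
[32] ddddddd
ddddddd
ddddddd
ddAAddd
dAddAdd
AdddAdd
Avddddd
dAAdddd
ddddddd
[33] ddddddd
ddddddd
ddddddd
ddAAddd
dAddAdd
AdddAdd
Ad>dddd
dAAdddd
ddddddd

1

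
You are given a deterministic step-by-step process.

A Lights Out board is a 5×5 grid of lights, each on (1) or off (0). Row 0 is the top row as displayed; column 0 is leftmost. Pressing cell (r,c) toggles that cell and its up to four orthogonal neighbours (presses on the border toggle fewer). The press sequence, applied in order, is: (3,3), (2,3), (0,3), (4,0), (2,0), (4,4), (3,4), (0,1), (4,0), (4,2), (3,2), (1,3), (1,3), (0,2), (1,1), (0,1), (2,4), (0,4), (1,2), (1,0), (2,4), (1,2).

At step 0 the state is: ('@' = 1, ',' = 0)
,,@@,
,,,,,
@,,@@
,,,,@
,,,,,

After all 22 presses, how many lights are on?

[0] ,,@@,
,,,,,
@,,@@
,,,,@
,,,,,
[1] ,,@@,
,,,,,
@,,,@
,,@@,
,,,@,
[2] ,,@@,
,,,@,
@,@@,
,,@,,
,,,@,
[3] ,,,,@
,,,,,
@,@@,
,,@,,
,,,@,
[4] ,,,,@
,,,,,
@,@@,
@,@,,
@@,@,
[5] ,,,,@
@,,,,
,@@@,
,,@,,
@@,@,
[6] ,,,,@
@,,,,
,@@@,
,,@,@
@@,,@
[7] ,,,,@
@,,,,
,@@@@
,,@@,
@@,,,
[8] @@@,@
@@,,,
,@@@@
,,@@,
@@,,,
[9] @@@,@
@@,,,
,@@@@
@,@@,
,,,,,
[10] @@@,@
@@,,,
,@@@@
@,,@,
,@@@,
[11] @@@,@
@@,,,
,@,@@
@@@,,
,@,@,
[12] @@@@@
@@@@@
,@,,@
@@@,,
,@,@,
[13] @@@,@
@@,,,
,@,@@
@@@,,
,@,@,
[14] @,,@@
@@@,,
,@,@@
@@@,,
,@,@,
[15] @@,@@
,,,,,
,,,@@
@@@,,
,@,@,
[16] ,,@@@
,@,,,
,,,@@
@@@,,
,@,@,
[17] ,,@@@
,@,,@
,,,,,
@@@,@
,@,@,
[18] ,,@,,
,@,,,
,,,,,
@@@,@
,@,@,
[19] ,,,,,
,,@@,
,,@,,
@@@,@
,@,@,
[20] @,,,,
@@@@,
@,@,,
@@@,@
,@,@,
[21] @,,,,
@@@@@
@,@@@
@@@,,
,@,@,
[22] @,@,,
@,,,@
@,,@@
@@@,,
,@,@,

12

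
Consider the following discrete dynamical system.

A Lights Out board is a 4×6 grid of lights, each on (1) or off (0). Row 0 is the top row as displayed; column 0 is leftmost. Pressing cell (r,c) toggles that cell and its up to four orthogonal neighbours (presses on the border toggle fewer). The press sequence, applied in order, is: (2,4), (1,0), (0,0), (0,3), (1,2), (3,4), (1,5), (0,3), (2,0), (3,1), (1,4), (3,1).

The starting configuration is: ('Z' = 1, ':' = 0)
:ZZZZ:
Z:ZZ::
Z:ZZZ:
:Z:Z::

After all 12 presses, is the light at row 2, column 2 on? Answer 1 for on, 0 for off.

0

0) :ZZZZ:
Z:ZZ::
Z:ZZZ:
:Z:Z::
1) :ZZZZ:
Z:ZZZ:
Z:Z::Z
:Z:ZZ:
2) ZZZZZ:
:ZZZZ:
::Z::Z
:Z:ZZ:
3) ::ZZZ:
ZZZZZ:
::Z::Z
:Z:ZZ:
4) ::::::
ZZZ:Z:
::Z::Z
:Z:ZZ:
5) ::Z:::
Z::ZZ:
:::::Z
:Z:ZZ:
6) ::Z:::
Z::ZZ:
::::ZZ
:Z:::Z
7) ::Z::Z
Z::Z:Z
::::Z:
:Z:::Z
8) :::ZZZ
Z::::Z
::::Z:
:Z:::Z
9) :::ZZZ
:::::Z
ZZ::Z:
ZZ:::Z
10) :::ZZZ
:::::Z
Z:::Z:
::Z::Z
11) :::Z:Z
:::ZZ:
Z:::::
::Z::Z
12) :::Z:Z
:::ZZ:
ZZ::::
ZZ:::Z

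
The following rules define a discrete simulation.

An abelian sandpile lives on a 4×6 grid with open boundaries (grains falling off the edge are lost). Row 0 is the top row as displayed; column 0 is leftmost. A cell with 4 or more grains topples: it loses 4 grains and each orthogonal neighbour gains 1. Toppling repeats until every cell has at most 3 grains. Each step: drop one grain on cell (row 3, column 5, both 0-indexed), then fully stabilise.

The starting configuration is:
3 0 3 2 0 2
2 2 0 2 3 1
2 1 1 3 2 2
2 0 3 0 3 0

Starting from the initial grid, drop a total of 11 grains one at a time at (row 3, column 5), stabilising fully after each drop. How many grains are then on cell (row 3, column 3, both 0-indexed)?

gen 0: 3 0 3 2 0 2
2 2 0 2 3 1
2 1 1 3 2 2
2 0 3 0 3 0
gen 1: 3 0 3 2 0 2
2 2 0 2 3 1
2 1 1 3 2 2
2 0 3 0 3 1
gen 2: 3 0 3 2 0 2
2 2 0 2 3 1
2 1 1 3 2 2
2 0 3 0 3 2
gen 3: 3 0 3 2 0 2
2 2 0 2 3 1
2 1 1 3 2 2
2 0 3 0 3 3
gen 4: 3 0 3 2 0 2
2 2 0 2 3 1
2 1 1 3 3 3
2 0 3 1 0 1
gen 5: 3 0 3 2 0 2
2 2 0 2 3 1
2 1 1 3 3 3
2 0 3 1 0 2
gen 6: 3 0 3 2 0 2
2 2 0 2 3 1
2 1 1 3 3 3
2 0 3 1 0 3
gen 7: 3 0 3 3 1 2
2 2 1 0 1 3
2 1 2 1 2 1
2 0 3 2 2 1
gen 8: 3 0 3 3 1 2
2 2 1 0 1 3
2 1 2 1 2 1
2 0 3 2 2 2
gen 9: 3 0 3 3 1 2
2 2 1 0 1 3
2 1 2 1 2 1
2 0 3 2 2 3
gen 10: 3 0 3 3 1 2
2 2 1 0 1 3
2 1 2 1 2 2
2 0 3 2 3 0
gen 11: 3 0 3 3 1 2
2 2 1 0 1 3
2 1 2 1 2 2
2 0 3 2 3 1

2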